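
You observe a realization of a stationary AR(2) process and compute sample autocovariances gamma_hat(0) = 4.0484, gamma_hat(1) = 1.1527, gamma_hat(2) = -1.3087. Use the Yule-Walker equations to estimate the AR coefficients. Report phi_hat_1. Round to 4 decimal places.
\hat\phi_{1} = 0.4100

The Yule-Walker equations for an AR(p) process read, in matrix form,
  Gamma_p phi = r_p,   with   (Gamma_p)_{ij} = gamma(|i - j|),
                       (r_p)_i = gamma(i),   i,j = 1..p.
Substitute the sample gammas (Toeplitz matrix and right-hand side of size 2):
  Gamma_p = [[4.0484, 1.1527], [1.1527, 4.0484]]
  r_p     = [1.1527, -1.3087]
Written out:
  4.0484 phi_1 + 1.1527 phi_2 = 1.1527
  1.1527 phi_1 + 4.0484 phi_2 = -1.3087
Solve by Cramer's rule:
  det = gamma(0)^2 - gamma(1)^2 = (4.0484)^2 - (1.1527)^2 = 16.38954256 - 1.32871729 = 15.06082527
  phi_hat_1 = [gamma(1) gamma(0) - gamma(1) gamma(2)] / det = [(1.1527)(4.0484) - (1.1527)(-1.3087)] / 15.06082527 = 6.17512917 / 15.06082527 = 0.41
  phi_hat_2 = [gamma(0) gamma(2) - gamma(1)^2] / det = [(4.0484)(-1.3087) - (1.1527)^2] / 15.06082527 = -6.62685837 / 15.06082527 = -0.44
So phi_hat = [0.4100, -0.4400].
Therefore phi_hat_1 = 0.4100.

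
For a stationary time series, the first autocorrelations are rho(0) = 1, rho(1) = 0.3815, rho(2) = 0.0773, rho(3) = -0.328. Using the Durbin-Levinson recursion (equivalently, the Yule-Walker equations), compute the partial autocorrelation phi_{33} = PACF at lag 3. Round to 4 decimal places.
\phi_{33} = -0.3880

The PACF at lag k is phi_{kk}, the last component of the solution
to the Yule-Walker system G_k phi = r_k where
  (G_k)_{ij} = rho(|i - j|), (r_k)_i = rho(i), i,j = 1..k.
Equivalently, Durbin-Levinson gives phi_{kk} iteratively:
  phi_{11} = rho(1)
  phi_{kk} = [rho(k) - sum_{j=1..k-1} phi_{k-1,j} rho(k-j)]
            / [1 - sum_{j=1..k-1} phi_{k-1,j} rho(j)],
  phi_{k,j} = phi_{k-1,j} - phi_{kk} phi_{k-1,k-j},  j = 1..k-1.
Step k = 1:
  phi_11 = rho(1) = 0.3815.
Step k = 2:
  phi_22 = [rho(2) - phi_11 rho(1)] / [1 - phi_11 rho(1)] = [0.0773 - (0.3815)(0.3815)] / [1 - (0.3815)(0.3815)]
         = -0.06824225 / 0.85445775 = -0.079866.
  Update: phi_21 = phi_11 - phi_22 phi_11 = 0.3815 - (-0.079866)(0.3815) = 0.411969.
Step k = 3:
  phi_33 = [rho(3) - phi_21 rho(2) - phi_22 rho(1)] / [1 - phi_21 rho(1) - phi_22 rho(2)]
    numerator   = -0.328 - (0.411969)(0.0773) - (-0.079866)(0.3815) = -0.32937626
    denominator = 1 - (0.411969)(0.3815) - (-0.079866)(0.0773) = 0.8490075
  phi_33 = -0.32937626 / 0.8490075 = -0.388.
Therefore phi_{33} = -0.3880.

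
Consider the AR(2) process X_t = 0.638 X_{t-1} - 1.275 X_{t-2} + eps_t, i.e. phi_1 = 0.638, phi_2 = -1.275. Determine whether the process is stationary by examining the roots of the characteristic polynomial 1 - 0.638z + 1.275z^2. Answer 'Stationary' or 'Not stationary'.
\text{Not stationary}

The AR(p) characteristic polynomial is P(z) = 1 - 0.638z + 1.275z^2.
Stationarity requires all roots to lie outside the unit circle, i.e. |z| > 1 for every root.
Set 1 + (-0.638) z + (1.275) z^2 = 0, i.e. a z^2 + b z + c = 0 with a = 1.275, b = -0.638, c = 1.
Discriminant D = b^2 - 4ac = (-0.638)^2 - 4*(1.275)*1 = 0.407044 - (5.1) = -4.692956.
D < 0, so the roots are the complex-conjugate pair z = (-b +/- i sqrt(-D)) / (2a) = 0.2502 +/- 0.8495i.
For a conjugate pair |z|^2 = z * conj(z) = (product of roots) = c/a = 1/(1.275) = 0.784314, so |z| = sqrt(0.784314) = 0.8856 for both roots.
Moduli of all roots: 0.8856, 0.8856.
All moduli strictly greater than 1? No.
Verdict: Not stationary.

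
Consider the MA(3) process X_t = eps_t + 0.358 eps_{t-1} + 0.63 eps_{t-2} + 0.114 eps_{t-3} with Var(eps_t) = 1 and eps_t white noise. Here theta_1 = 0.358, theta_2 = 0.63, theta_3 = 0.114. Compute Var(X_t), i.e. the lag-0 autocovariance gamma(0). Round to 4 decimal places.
\gamma(0) = 1.5381

For an MA(q) process X_t = eps_t + sum_i theta_i eps_{t-i} with
Var(eps_t) = sigma^2, the variance is
  gamma(0) = sigma^2 * (1 + sum_i theta_i^2).
  sum_i theta_i^2 = (0.358)^2 + (0.63)^2 + (0.114)^2 = 0.128164 + 0.3969 + 0.012996 = 0.53806.
  gamma(0) = 1 * (1 + 0.53806) = 1 * 1.53806 = 1.53806, which rounds to 1.5381.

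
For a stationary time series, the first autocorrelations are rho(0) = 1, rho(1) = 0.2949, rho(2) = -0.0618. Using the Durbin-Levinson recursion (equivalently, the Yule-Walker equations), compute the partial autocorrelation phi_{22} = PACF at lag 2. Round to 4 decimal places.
\phi_{22} = -0.1629

The PACF at lag k is phi_{kk}, the last component of the solution
to the Yule-Walker system G_k phi = r_k where
  (G_k)_{ij} = rho(|i - j|), (r_k)_i = rho(i), i,j = 1..k.
Equivalently, Durbin-Levinson gives phi_{kk} iteratively:
  phi_{11} = rho(1)
  phi_{kk} = [rho(k) - sum_{j=1..k-1} phi_{k-1,j} rho(k-j)]
            / [1 - sum_{j=1..k-1} phi_{k-1,j} rho(j)],
  phi_{k,j} = phi_{k-1,j} - phi_{kk} phi_{k-1,k-j},  j = 1..k-1.
Step k = 1:
  phi_11 = rho(1) = 0.2949.
Step k = 2:
  phi_22 = [rho(2) - phi_11 rho(1)] / [1 - phi_11 rho(1)] = [-0.0618 - (0.2949)(0.2949)] / [1 - (0.2949)(0.2949)]
         = -0.14876601 / 0.91303399 = -0.1629.
Therefore phi_{22} = -0.1629.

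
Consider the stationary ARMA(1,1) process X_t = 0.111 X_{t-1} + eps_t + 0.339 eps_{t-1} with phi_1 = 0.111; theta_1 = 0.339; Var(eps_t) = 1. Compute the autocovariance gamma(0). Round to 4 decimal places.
\gamma(0) = 1.2050

Multiply the model equation by X_{t-k} and take expectations. With theta_0 = psi_0 = 1 and psi_j the MA(infinity) weights, this gives
  gamma(k) - sum_i phi_i gamma(k-i) = c_k,
  c_k = sigma^2 * sum_{j=k..q} theta_j psi_{j-k}   (c_k = 0 for k > q),
using gamma(-m) = gamma(m).
psi-weights needed (psi_j = theta_j + sum_i phi_i psi_{j-i}):
  psi_1 = theta_1 + phi_1 = 0.339 + (0.111) = 0.45
Right-hand sides:
  c_0 = sigma^2 (1 + theta_1 psi_1) = 1 * (1 + (0.339)(0.45)) = 1 * 1.15255 = 1.15255
  c_1 = sigma^2 theta_1 = 1 * (0.339) = 0.339
  c_2 = 0
Equations for k = 0 and k = 1 (AR order 1):
  gamma(0) = phi_1 gamma(1) + c_0
  gamma(1) = phi_1 gamma(0) + c_1
Substituting the second into the first: gamma(0) (1 - phi_1^2) = c_0 + phi_1 c_1, so
  gamma(0) = (c_0 + phi_1 c_1) / (1 - phi_1^2) = (1.15255 + (0.111)(0.339)) / (1 - (0.111)^2) = 1.190179 / 0.987679 = 1.205026.
Therefore gamma(0) = 1.2050 (to 4 decimal places).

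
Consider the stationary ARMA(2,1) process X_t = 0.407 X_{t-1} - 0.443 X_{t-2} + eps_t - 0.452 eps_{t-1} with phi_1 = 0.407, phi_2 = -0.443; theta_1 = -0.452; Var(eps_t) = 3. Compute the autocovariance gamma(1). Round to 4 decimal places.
\gamma(1) = 0.1461

Multiply the model equation by X_{t-k} and take expectations. With theta_0 = psi_0 = 1 and psi_j the MA(infinity) weights, this gives
  gamma(k) - sum_i phi_i gamma(k-i) = c_k,
  c_k = sigma^2 * sum_{j=k..q} theta_j psi_{j-k}   (c_k = 0 for k > q),
using gamma(-m) = gamma(m).
psi-weights needed (psi_j = theta_j + sum_i phi_i psi_{j-i}):
  psi_1 = theta_1 + phi_1 = -0.452 + (0.407) = -0.045
Right-hand sides:
  c_0 = sigma^2 (1 + theta_1 psi_1) = 3 * (1 + (-0.452)(-0.045)) = 3 * 1.02034 = 3.06102
  c_1 = sigma^2 theta_1 = 3 * (-0.452) = -1.356
  c_2 = 0
Equations for k = 0, 1, 2 (AR order 2, c_2 = 0):
  (E0) gamma(0) = phi_1 gamma(1) + phi_2 gamma(2) + c_0
  (E1) gamma(1) = phi_1 gamma(0) + phi_2 gamma(1) + c_1
  (E2) gamma(2) = phi_1 gamma(1) + phi_2 gamma(0)
From (E1): gamma(1) = A gamma(0) + B with
  A = phi_1 / (1 - phi_2) = 0.407 / 1.443 = 0.282051,   B = c_1 / (1 - phi_2) = -1.356 / 1.443 = -0.939709.
Insert (E2) into (E0): gamma(0) (1 - phi_2^2) = phi_1 (1 + phi_2) gamma(1) + c_0.
  phi_1 (1 + phi_2) = (0.407)(0.557) = 0.226699,   1 - phi_2^2 = 0.803751.
Replace gamma(1) by A gamma(0) + B and collect gamma(0):
  gamma(0) [0.803751 - (0.226699)(0.282051)] = (0.226699)(-0.939709) + 3.06102
  gamma(0) * 0.73981 = 2.847989
  gamma(0) = 2.847989 / 0.73981 = 3.849621.
  gamma(1) = A gamma(0) + B = (0.282051)(3.849621) + (-0.939709) = 0.146082.
Therefore gamma(1) = 0.1461 (to 4 decimal places).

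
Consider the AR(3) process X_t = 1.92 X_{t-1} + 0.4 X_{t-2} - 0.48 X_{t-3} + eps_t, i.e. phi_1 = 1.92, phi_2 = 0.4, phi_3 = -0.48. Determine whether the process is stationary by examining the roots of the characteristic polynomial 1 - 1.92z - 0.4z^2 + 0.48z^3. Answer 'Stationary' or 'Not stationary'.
\text{Not stationary}

The AR(p) characteristic polynomial is P(z) = 1 - 1.92z - 0.4z^2 + 0.48z^3.
Stationarity requires all roots to lie outside the unit circle, i.e. |z| > 1 for every root.
Degree 3: look for a simple real root z0 first, then factor out (1 - z/z0) and solve the remaining quadratic.
Testing z0 = 0.5: P(0.5) = 1 + (-1.92)(0.5) + (-0.4)(0.5)^2 + (0.48)(0.5)^3
  = 1 + (-0.96) + (-0.1) + (0.06) = 0.  So z_0 = 0.5 is a root, |z_0| = 0.5.
Divide out the factor (1 - 2 z) = (1 - z/z0) (since 1/z0 = 2):
  P(z) = (1 - 2 z)(1 + (0.08) z + (-0.24) z^2)
  [check: z-coef 0.08 - (2) = -1.92; z^2-coef -0.24 - (2)(0.08) = -0.4; z^3-coef -(2)(-0.24) = 0.48.]
Remaining roots from the quadratic factor 1 + (0.08) z + (-0.24) z^2:
  Set 1 + (0.08) z + (-0.24) z^2 = 0, i.e. a z^2 + b z + c = 0 with a = -0.24, b = 0.08, c = 1.
  Discriminant D = b^2 - 4ac = (0.08)^2 - 4*(-0.24)*1 = 0.0064 - (-0.96) = 0.9664.
  D >= 0, so the roots are real: z = (-b +/- sqrt(D)) / (2a) = (-0.08 +/- 0.983056) / (-0.48).
    z_1 = (-0.08 + 0.983056) / (-0.48) = -1.8814,   |z_1| = 1.8814.
    z_2 = (-0.08 - 0.983056) / (-0.48) = 2.2147,   |z_2| = 2.2147.
Moduli of all roots: 0.5000, 1.8814, 2.2147.
All moduli strictly greater than 1? No.
Verdict: Not stationary.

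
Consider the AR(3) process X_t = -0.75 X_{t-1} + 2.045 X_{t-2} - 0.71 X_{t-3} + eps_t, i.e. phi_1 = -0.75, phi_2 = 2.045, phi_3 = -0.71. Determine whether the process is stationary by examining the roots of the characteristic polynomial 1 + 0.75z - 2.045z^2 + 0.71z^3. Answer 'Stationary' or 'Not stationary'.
\text{Not stationary}

The AR(p) characteristic polynomial is P(z) = 1 + 0.75z - 2.045z^2 + 0.71z^3.
Stationarity requires all roots to lie outside the unit circle, i.e. |z| > 1 for every root.
Degree 3: look for a simple real root z0 first, then factor out (1 - z/z0) and solve the remaining quadratic.
Testing z0 = 2: P(2) = 1 + (0.75)(2) + (-2.045)(2)^2 + (0.71)(2)^3
  = 1 + (1.5) + (-8.18) + (5.68) = 0.  So z_0 = 2 is a root, |z_0| = 2.
Divide out the factor (1 - 0.5 z) = (1 - z/z0) (since 1/z0 = 0.5):
  P(z) = (1 - 0.5 z)(1 + (1.25) z + (-1.42) z^2)
  [check: z-coef 1.25 - (0.5) = 0.75; z^2-coef -1.42 - (0.5)(1.25) = -2.045; z^3-coef -(0.5)(-1.42) = 0.71.]
Remaining roots from the quadratic factor 1 + (1.25) z + (-1.42) z^2:
  Set 1 + (1.25) z + (-1.42) z^2 = 0, i.e. a z^2 + b z + c = 0 with a = -1.42, b = 1.25, c = 1.
  Discriminant D = b^2 - 4ac = (1.25)^2 - 4*(-1.42)*1 = 1.5625 - (-5.68) = 7.2425.
  D >= 0, so the roots are real: z = (-b +/- sqrt(D)) / (2a) = (-1.25 +/- 2.691189) / (-2.84).
    z_1 = (-1.25 + 2.691189) / (-2.84) = -0.5075,   |z_1| = 0.5075.
    z_2 = (-1.25 - 2.691189) / (-2.84) = 1.3877,   |z_2| = 1.3877.
Moduli of all roots: 2.0000, 0.5075, 1.3877.
All moduli strictly greater than 1? No.
Verdict: Not stationary.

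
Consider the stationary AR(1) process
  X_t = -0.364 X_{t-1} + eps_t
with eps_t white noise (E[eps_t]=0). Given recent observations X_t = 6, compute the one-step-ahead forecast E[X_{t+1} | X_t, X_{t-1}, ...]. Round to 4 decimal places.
E[X_{t+1} \mid \mathcal F_t] = -2.1840

For an AR(p) model X_t = c + sum_i phi_i X_{t-i} + eps_t, the
one-step-ahead conditional mean is
  E[X_{t+1} | X_t, ...] = c + sum_i phi_i X_{t+1-i}.
Substitute known values:
  E[X_{t+1} | ...] = (-0.364) * (6)
                   = -2.1840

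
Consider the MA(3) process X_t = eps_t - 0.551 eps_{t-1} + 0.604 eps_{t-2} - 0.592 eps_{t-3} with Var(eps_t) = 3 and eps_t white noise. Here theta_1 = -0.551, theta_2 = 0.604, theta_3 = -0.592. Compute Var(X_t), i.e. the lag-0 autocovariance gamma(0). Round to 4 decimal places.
\gamma(0) = 6.0566

For an MA(q) process X_t = eps_t + sum_i theta_i eps_{t-i} with
Var(eps_t) = sigma^2, the variance is
  gamma(0) = sigma^2 * (1 + sum_i theta_i^2).
  sum_i theta_i^2 = (-0.551)^2 + (0.604)^2 + (-0.592)^2 = 0.303601 + 0.364816 + 0.350464 = 1.018881.
  gamma(0) = 3 * (1 + 1.018881) = 3 * 2.018881 = 6.056643, which rounds to 6.0566.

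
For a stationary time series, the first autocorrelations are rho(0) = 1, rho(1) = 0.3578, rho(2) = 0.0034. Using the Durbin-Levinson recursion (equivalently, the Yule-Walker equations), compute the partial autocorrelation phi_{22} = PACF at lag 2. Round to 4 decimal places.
\phi_{22} = -0.1429

The PACF at lag k is phi_{kk}, the last component of the solution
to the Yule-Walker system G_k phi = r_k where
  (G_k)_{ij} = rho(|i - j|), (r_k)_i = rho(i), i,j = 1..k.
Equivalently, Durbin-Levinson gives phi_{kk} iteratively:
  phi_{11} = rho(1)
  phi_{kk} = [rho(k) - sum_{j=1..k-1} phi_{k-1,j} rho(k-j)]
            / [1 - sum_{j=1..k-1} phi_{k-1,j} rho(j)],
  phi_{k,j} = phi_{k-1,j} - phi_{kk} phi_{k-1,k-j},  j = 1..k-1.
Step k = 1:
  phi_11 = rho(1) = 0.3578.
Step k = 2:
  phi_22 = [rho(2) - phi_11 rho(1)] / [1 - phi_11 rho(1)] = [0.0034 - (0.3578)(0.3578)] / [1 - (0.3578)(0.3578)]
         = -0.12462084 / 0.87197916 = -0.1429.
Therefore phi_{22} = -0.1429.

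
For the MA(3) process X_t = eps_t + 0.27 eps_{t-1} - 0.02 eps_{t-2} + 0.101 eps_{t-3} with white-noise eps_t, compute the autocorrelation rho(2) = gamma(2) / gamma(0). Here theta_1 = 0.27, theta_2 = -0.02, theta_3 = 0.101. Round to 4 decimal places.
\rho(2) = 0.0067

For an MA(q) process with theta_0 = 1, the autocovariance is
  gamma(k) = sigma^2 * sum_{i=0..q-k} theta_i * theta_{i+k},
and rho(k) = gamma(k) / gamma(0). Sigma^2 cancels.
  numerator   = (1)*(-0.02) + (0.27)*(0.101) = 0.00727.
  denominator = (1)^2 + (0.27)^2 + (-0.02)^2 + (0.101)^2 = 1.083501.
  rho(2) = 0.00727 / 1.083501 = 0.0067.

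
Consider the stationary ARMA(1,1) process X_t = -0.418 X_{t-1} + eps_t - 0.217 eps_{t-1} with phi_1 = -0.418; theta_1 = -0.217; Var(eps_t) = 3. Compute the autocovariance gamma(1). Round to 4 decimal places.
\gamma(1) = -2.5177

Multiply the model equation by X_{t-k} and take expectations. With theta_0 = psi_0 = 1 and psi_j the MA(infinity) weights, this gives
  gamma(k) - sum_i phi_i gamma(k-i) = c_k,
  c_k = sigma^2 * sum_{j=k..q} theta_j psi_{j-k}   (c_k = 0 for k > q),
using gamma(-m) = gamma(m).
psi-weights needed (psi_j = theta_j + sum_i phi_i psi_{j-i}):
  psi_1 = theta_1 + phi_1 = -0.217 + (-0.418) = -0.635
Right-hand sides:
  c_0 = sigma^2 (1 + theta_1 psi_1) = 3 * (1 + (-0.217)(-0.635)) = 3 * 1.137795 = 3.413385
  c_1 = sigma^2 theta_1 = 3 * (-0.217) = -0.651
  c_2 = 0
Equations for k = 0 and k = 1 (AR order 1):
  gamma(0) = phi_1 gamma(1) + c_0
  gamma(1) = phi_1 gamma(0) + c_1
Substituting the second into the first: gamma(0) (1 - phi_1^2) = c_0 + phi_1 c_1, so
  gamma(0) = (c_0 + phi_1 c_1) / (1 - phi_1^2) = (3.413385 + (-0.418)(-0.651)) / (1 - (-0.418)^2) = 3.685503 / 0.825276 = 4.465782.
  gamma(1) = phi_1 gamma(0) + c_1 = (-0.418)(4.465782) + (-0.651) = -2.517697.
Therefore gamma(1) = -2.5177 (to 4 decimal places).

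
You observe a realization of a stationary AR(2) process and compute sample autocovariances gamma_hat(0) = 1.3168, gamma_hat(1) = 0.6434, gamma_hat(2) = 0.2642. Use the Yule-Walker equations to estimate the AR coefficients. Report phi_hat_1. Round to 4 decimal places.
\hat\phi_{1} = 0.5131

The Yule-Walker equations for an AR(p) process read, in matrix form,
  Gamma_p phi = r_p,   with   (Gamma_p)_{ij} = gamma(|i - j|),
                       (r_p)_i = gamma(i),   i,j = 1..p.
Substitute the sample gammas (Toeplitz matrix and right-hand side of size 2):
  Gamma_p = [[1.3168, 0.6434], [0.6434, 1.3168]]
  r_p     = [0.6434, 0.2642]
Written out:
  1.3168 phi_1 + 0.6434 phi_2 = 0.6434
  0.6434 phi_1 + 1.3168 phi_2 = 0.2642
Solve by Cramer's rule:
  det = gamma(0)^2 - gamma(1)^2 = (1.3168)^2 - (0.6434)^2 = 1.73396224 - 0.41396356 = 1.31999868
  phi_hat_1 = [gamma(1) gamma(0) - gamma(1) gamma(2)] / det = [(0.6434)(1.3168) - (0.6434)(0.2642)] / 1.31999868 = 0.67724284 / 1.31999868 = 0.5131
  phi_hat_2 = [gamma(0) gamma(2) - gamma(1)^2] / det = [(1.3168)(0.2642) - (0.6434)^2] / 1.31999868 = -0.066065 / 1.31999868 = -0.05
So phi_hat = [0.5131, -0.0500].
Therefore phi_hat_1 = 0.5131.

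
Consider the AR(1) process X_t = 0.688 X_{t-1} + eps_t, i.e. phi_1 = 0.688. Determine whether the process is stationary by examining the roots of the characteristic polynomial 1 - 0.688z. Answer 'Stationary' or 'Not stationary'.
\text{Stationary}

The AR(p) characteristic polynomial is P(z) = 1 - 0.688z.
Stationarity requires all roots to lie outside the unit circle, i.e. |z| > 1 for every root.
This is linear in z: 1 + (-0.688) z = 0  =>  z = -1/(-0.688) = 1.453488,  |z| = 1.453488.
Moduli of all roots: 1.4535.
All moduli strictly greater than 1? Yes.
Verdict: Stationary.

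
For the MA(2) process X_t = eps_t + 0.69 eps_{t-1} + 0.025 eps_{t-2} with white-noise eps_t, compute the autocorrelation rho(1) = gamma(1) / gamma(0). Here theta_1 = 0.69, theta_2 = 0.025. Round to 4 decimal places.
\rho(1) = 0.4789

For an MA(q) process with theta_0 = 1, the autocovariance is
  gamma(k) = sigma^2 * sum_{i=0..q-k} theta_i * theta_{i+k},
and rho(k) = gamma(k) / gamma(0). Sigma^2 cancels.
  numerator   = (1)*(0.69) + (0.69)*(0.025) = 0.70725.
  denominator = (1)^2 + (0.69)^2 + (0.025)^2 = 1.476725.
  rho(1) = 0.70725 / 1.476725 = 0.4789.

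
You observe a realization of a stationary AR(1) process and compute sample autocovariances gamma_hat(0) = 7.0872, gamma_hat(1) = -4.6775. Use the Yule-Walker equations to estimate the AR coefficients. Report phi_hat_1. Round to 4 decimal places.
\hat\phi_{1} = -0.6600

The Yule-Walker equations for an AR(p) process read, in matrix form,
  Gamma_p phi = r_p,   with   (Gamma_p)_{ij} = gamma(|i - j|),
                       (r_p)_i = gamma(i),   i,j = 1..p.
Substitute the sample gammas (Toeplitz matrix and right-hand side of size 1):
  Gamma_p = [[7.0872]]
  r_p     = [-4.6775]
With p = 1 this is the single equation gamma(0) phi_1 = gamma(1):
  phi_hat_1 = gamma(1) / gamma(0) = -4.6775 / 7.0872 = -0.6600.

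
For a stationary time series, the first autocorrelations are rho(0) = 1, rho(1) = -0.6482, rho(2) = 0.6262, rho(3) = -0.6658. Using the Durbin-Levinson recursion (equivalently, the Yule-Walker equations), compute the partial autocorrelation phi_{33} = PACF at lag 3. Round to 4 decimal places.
\phi_{33} = -0.3431

The PACF at lag k is phi_{kk}, the last component of the solution
to the Yule-Walker system G_k phi = r_k where
  (G_k)_{ij} = rho(|i - j|), (r_k)_i = rho(i), i,j = 1..k.
Equivalently, Durbin-Levinson gives phi_{kk} iteratively:
  phi_{11} = rho(1)
  phi_{kk} = [rho(k) - sum_{j=1..k-1} phi_{k-1,j} rho(k-j)]
            / [1 - sum_{j=1..k-1} phi_{k-1,j} rho(j)],
  phi_{k,j} = phi_{k-1,j} - phi_{kk} phi_{k-1,k-j},  j = 1..k-1.
Step k = 1:
  phi_11 = rho(1) = -0.6482.
Step k = 2:
  phi_22 = [rho(2) - phi_11 rho(1)] / [1 - phi_11 rho(1)] = [0.6262 - (-0.6482)(-0.6482)] / [1 - (-0.6482)(-0.6482)]
         = 0.20603676 / 0.57983676 = 0.355336.
  Update: phi_21 = phi_11 - phi_22 phi_11 = -0.6482 - (0.355336)(-0.6482) = -0.417871.
Step k = 3:
  phi_33 = [rho(3) - phi_21 rho(2) - phi_22 rho(1)] / [1 - phi_21 rho(1) - phi_22 rho(2)]
    numerator   = -0.6658 - (-0.417871)(0.6262) - (0.355336)(-0.6482) = -0.1738003
    denominator = 1 - (-0.417871)(-0.6482) - (0.355336)(0.6262) = 0.50662452
  phi_33 = -0.1738003 / 0.50662452 = -0.3431.
Therefore phi_{33} = -0.3431.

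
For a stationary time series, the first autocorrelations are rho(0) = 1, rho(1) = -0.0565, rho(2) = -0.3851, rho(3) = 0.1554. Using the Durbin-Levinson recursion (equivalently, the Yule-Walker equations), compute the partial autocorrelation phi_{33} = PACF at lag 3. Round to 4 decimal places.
\phi_{33} = 0.1220

The PACF at lag k is phi_{kk}, the last component of the solution
to the Yule-Walker system G_k phi = r_k where
  (G_k)_{ij} = rho(|i - j|), (r_k)_i = rho(i), i,j = 1..k.
Equivalently, Durbin-Levinson gives phi_{kk} iteratively:
  phi_{11} = rho(1)
  phi_{kk} = [rho(k) - sum_{j=1..k-1} phi_{k-1,j} rho(k-j)]
            / [1 - sum_{j=1..k-1} phi_{k-1,j} rho(j)],
  phi_{k,j} = phi_{k-1,j} - phi_{kk} phi_{k-1,k-j},  j = 1..k-1.
Step k = 1:
  phi_11 = rho(1) = -0.0565.
Step k = 2:
  phi_22 = [rho(2) - phi_11 rho(1)] / [1 - phi_11 rho(1)] = [-0.3851 - (-0.0565)(-0.0565)] / [1 - (-0.0565)(-0.0565)]
         = -0.38829225 / 0.99680775 = -0.389536.
  Update: phi_21 = phi_11 - phi_22 phi_11 = -0.0565 - (-0.389536)(-0.0565) = -0.078509.
Step k = 3:
  phi_33 = [rho(3) - phi_21 rho(2) - phi_22 rho(1)] / [1 - phi_21 rho(1) - phi_22 rho(2)]
    numerator   = 0.1554 - (-0.078509)(-0.3851) - (-0.389536)(-0.0565) = 0.1031575
    denominator = 1 - (-0.078509)(-0.0565) - (-0.389536)(-0.3851) = 0.84555404
  phi_33 = 0.1031575 / 0.84555404 = 0.122.
Therefore phi_{33} = 0.1220.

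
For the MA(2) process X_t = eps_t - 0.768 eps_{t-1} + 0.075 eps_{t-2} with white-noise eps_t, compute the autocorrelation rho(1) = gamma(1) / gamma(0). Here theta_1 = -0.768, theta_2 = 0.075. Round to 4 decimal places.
\rho(1) = -0.5175

For an MA(q) process with theta_0 = 1, the autocovariance is
  gamma(k) = sigma^2 * sum_{i=0..q-k} theta_i * theta_{i+k},
and rho(k) = gamma(k) / gamma(0). Sigma^2 cancels.
  numerator   = (1)*(-0.768) + (-0.768)*(0.075) = -0.8256.
  denominator = (1)^2 + (-0.768)^2 + (0.075)^2 = 1.595449.
  rho(1) = -0.8256 / 1.595449 = -0.5175.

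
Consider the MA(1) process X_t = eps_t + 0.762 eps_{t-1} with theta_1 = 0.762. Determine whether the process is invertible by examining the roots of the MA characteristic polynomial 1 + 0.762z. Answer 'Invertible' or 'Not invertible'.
\text{Invertible}

The MA(q) characteristic polynomial is P(z) = 1 + 0.762z.
Invertibility requires all roots to lie outside the unit circle, i.e. |z| > 1 for every root.
This is linear in z: 1 + (0.762) z = 0  =>  z = -1/(0.762) = -1.312336,  |z| = 1.312336.
Moduli of all roots: 1.3123.
All moduli strictly greater than 1? Yes.
Verdict: Invertible.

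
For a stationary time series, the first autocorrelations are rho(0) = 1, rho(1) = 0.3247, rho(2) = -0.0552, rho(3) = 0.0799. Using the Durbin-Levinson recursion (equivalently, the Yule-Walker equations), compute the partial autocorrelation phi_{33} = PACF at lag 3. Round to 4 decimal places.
\phi_{33} = 0.1841

The PACF at lag k is phi_{kk}, the last component of the solution
to the Yule-Walker system G_k phi = r_k where
  (G_k)_{ij} = rho(|i - j|), (r_k)_i = rho(i), i,j = 1..k.
Equivalently, Durbin-Levinson gives phi_{kk} iteratively:
  phi_{11} = rho(1)
  phi_{kk} = [rho(k) - sum_{j=1..k-1} phi_{k-1,j} rho(k-j)]
            / [1 - sum_{j=1..k-1} phi_{k-1,j} rho(j)],
  phi_{k,j} = phi_{k-1,j} - phi_{kk} phi_{k-1,k-j},  j = 1..k-1.
Step k = 1:
  phi_11 = rho(1) = 0.3247.
Step k = 2:
  phi_22 = [rho(2) - phi_11 rho(1)] / [1 - phi_11 rho(1)] = [-0.0552 - (0.3247)(0.3247)] / [1 - (0.3247)(0.3247)]
         = -0.16063009 / 0.89456991 = -0.179561.
  Update: phi_21 = phi_11 - phi_22 phi_11 = 0.3247 - (-0.179561)(0.3247) = 0.383004.
Step k = 3:
  phi_33 = [rho(3) - phi_21 rho(2) - phi_22 rho(1)] / [1 - phi_21 rho(1) - phi_22 rho(2)]
    numerator   = 0.0799 - (0.383004)(-0.0552) - (-0.179561)(0.3247) = 0.15934533
    denominator = 1 - (0.383004)(0.3247) - (-0.179561)(-0.0552) = 0.86572697
  phi_33 = 0.15934533 / 0.86572697 = 0.1841.
Therefore phi_{33} = 0.1841.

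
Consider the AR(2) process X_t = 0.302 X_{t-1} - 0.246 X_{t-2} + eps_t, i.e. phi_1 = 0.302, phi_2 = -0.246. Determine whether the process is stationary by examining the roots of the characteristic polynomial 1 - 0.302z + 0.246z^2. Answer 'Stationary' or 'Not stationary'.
\text{Stationary}

The AR(p) characteristic polynomial is P(z) = 1 - 0.302z + 0.246z^2.
Stationarity requires all roots to lie outside the unit circle, i.e. |z| > 1 for every root.
Set 1 + (-0.302) z + (0.246) z^2 = 0, i.e. a z^2 + b z + c = 0 with a = 0.246, b = -0.302, c = 1.
Discriminant D = b^2 - 4ac = (-0.302)^2 - 4*(0.246)*1 = 0.091204 - (0.984) = -0.892796.
D < 0, so the roots are the complex-conjugate pair z = (-b +/- i sqrt(-D)) / (2a) = 0.6138 +/- 1.9205i.
For a conjugate pair |z|^2 = z * conj(z) = (product of roots) = c/a = 1/(0.246) = 4.065041, so |z| = sqrt(4.065041) = 2.0162 for both roots.
Moduli of all roots: 2.0162, 2.0162.
All moduli strictly greater than 1? Yes.
Verdict: Stationary.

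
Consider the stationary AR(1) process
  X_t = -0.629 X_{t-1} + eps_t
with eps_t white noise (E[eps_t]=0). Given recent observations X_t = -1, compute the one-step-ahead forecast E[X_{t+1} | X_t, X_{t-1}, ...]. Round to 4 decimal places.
E[X_{t+1} \mid \mathcal F_t] = 0.6290

For an AR(p) model X_t = c + sum_i phi_i X_{t-i} + eps_t, the
one-step-ahead conditional mean is
  E[X_{t+1} | X_t, ...] = c + sum_i phi_i X_{t+1-i}.
Substitute known values:
  E[X_{t+1} | ...] = (-0.629) * (-1)
                   = 0.6290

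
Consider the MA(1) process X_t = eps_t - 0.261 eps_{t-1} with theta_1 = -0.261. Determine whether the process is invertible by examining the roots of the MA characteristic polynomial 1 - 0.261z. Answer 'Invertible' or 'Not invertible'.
\text{Invertible}

The MA(q) characteristic polynomial is P(z) = 1 - 0.261z.
Invertibility requires all roots to lie outside the unit circle, i.e. |z| > 1 for every root.
This is linear in z: 1 + (-0.261) z = 0  =>  z = -1/(-0.261) = 3.831418,  |z| = 3.831418.
Moduli of all roots: 3.8314.
All moduli strictly greater than 1? Yes.
Verdict: Invertible.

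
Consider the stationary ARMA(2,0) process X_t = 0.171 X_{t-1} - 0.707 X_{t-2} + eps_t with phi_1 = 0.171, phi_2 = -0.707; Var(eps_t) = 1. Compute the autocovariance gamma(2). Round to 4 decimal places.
\gamma(2) = -1.3933

Multiply the model equation by X_{t-k} and take expectations. With theta_0 = psi_0 = 1 and psi_j the MA(infinity) weights, this gives
  gamma(k) - sum_i phi_i gamma(k-i) = c_k,
  c_k = sigma^2 * sum_{j=k..q} theta_j psi_{j-k}   (c_k = 0 for k > q),
using gamma(-m) = gamma(m).
Pure AR (q = 0): c_0 = sigma^2 = 1, c_k = 0 for k >= 1.
Equations for k = 0, 1, 2 (AR order 2, c_2 = 0):
  (E0) gamma(0) = phi_1 gamma(1) + phi_2 gamma(2) + c_0
  (E1) gamma(1) = phi_1 gamma(0) + phi_2 gamma(1) + c_1
  (E2) gamma(2) = phi_1 gamma(1) + phi_2 gamma(0)
From (E1): gamma(1) = A gamma(0) + B with
  A = phi_1 / (1 - phi_2) = 0.171 / 1.707 = 0.100176,   B = c_1 / (1 - phi_2) = 0 / 1.707 = 0.
Insert (E2) into (E0): gamma(0) (1 - phi_2^2) = phi_1 (1 + phi_2) gamma(1) + c_0.
  phi_1 (1 + phi_2) = (0.171)(0.293) = 0.050103,   1 - phi_2^2 = 0.500151.
Replace gamma(1) by A gamma(0) + B and collect gamma(0):
  gamma(0) [0.500151 - (0.050103)(0.100176)] = c_0 = 1
  gamma(0) * 0.495132 = 1
  gamma(0) = 1 / 0.495132 = 2.019664.
  gamma(1) = A gamma(0) = (0.100176)(2.019664) = 0.202321.
  gamma(2) = phi_1 gamma(1) + phi_2 gamma(0) = (0.171)(0.202321) + (-0.707)(2.019664) = -1.393305.
Therefore gamma(2) = -1.3933 (to 4 decimal places).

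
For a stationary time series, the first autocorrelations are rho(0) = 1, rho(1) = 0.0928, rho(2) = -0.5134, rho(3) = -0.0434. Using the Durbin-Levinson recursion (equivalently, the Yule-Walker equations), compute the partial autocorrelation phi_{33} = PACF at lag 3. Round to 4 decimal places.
\phi_{33} = 0.1091

The PACF at lag k is phi_{kk}, the last component of the solution
to the Yule-Walker system G_k phi = r_k where
  (G_k)_{ij} = rho(|i - j|), (r_k)_i = rho(i), i,j = 1..k.
Equivalently, Durbin-Levinson gives phi_{kk} iteratively:
  phi_{11} = rho(1)
  phi_{kk} = [rho(k) - sum_{j=1..k-1} phi_{k-1,j} rho(k-j)]
            / [1 - sum_{j=1..k-1} phi_{k-1,j} rho(j)],
  phi_{k,j} = phi_{k-1,j} - phi_{kk} phi_{k-1,k-j},  j = 1..k-1.
Step k = 1:
  phi_11 = rho(1) = 0.0928.
Step k = 2:
  phi_22 = [rho(2) - phi_11 rho(1)] / [1 - phi_11 rho(1)] = [-0.5134 - (0.0928)(0.0928)] / [1 - (0.0928)(0.0928)]
         = -0.52201184 / 0.99138816 = -0.526546.
  Update: phi_21 = phi_11 - phi_22 phi_11 = 0.0928 - (-0.526546)(0.0928) = 0.141664.
Step k = 3:
  phi_33 = [rho(3) - phi_21 rho(2) - phi_22 rho(1)] / [1 - phi_21 rho(1) - phi_22 rho(2)]
    numerator   = -0.0434 - (0.141664)(-0.5134) - (-0.526546)(0.0928) = 0.07819355
    denominator = 1 - (0.141664)(0.0928) - (-0.526546)(-0.5134) = 0.71652472
  phi_33 = 0.07819355 / 0.71652472 = 0.1091.
Therefore phi_{33} = 0.1091.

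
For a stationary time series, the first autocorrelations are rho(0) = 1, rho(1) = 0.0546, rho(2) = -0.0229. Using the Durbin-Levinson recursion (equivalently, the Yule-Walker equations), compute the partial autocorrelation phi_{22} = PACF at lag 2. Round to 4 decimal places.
\phi_{22} = -0.0260

The PACF at lag k is phi_{kk}, the last component of the solution
to the Yule-Walker system G_k phi = r_k where
  (G_k)_{ij} = rho(|i - j|), (r_k)_i = rho(i), i,j = 1..k.
Equivalently, Durbin-Levinson gives phi_{kk} iteratively:
  phi_{11} = rho(1)
  phi_{kk} = [rho(k) - sum_{j=1..k-1} phi_{k-1,j} rho(k-j)]
            / [1 - sum_{j=1..k-1} phi_{k-1,j} rho(j)],
  phi_{k,j} = phi_{k-1,j} - phi_{kk} phi_{k-1,k-j},  j = 1..k-1.
Step k = 1:
  phi_11 = rho(1) = 0.0546.
Step k = 2:
  phi_22 = [rho(2) - phi_11 rho(1)] / [1 - phi_11 rho(1)] = [-0.0229 - (0.0546)(0.0546)] / [1 - (0.0546)(0.0546)]
         = -0.02588116 / 0.99701884 = -0.026.
Therefore phi_{22} = -0.0260.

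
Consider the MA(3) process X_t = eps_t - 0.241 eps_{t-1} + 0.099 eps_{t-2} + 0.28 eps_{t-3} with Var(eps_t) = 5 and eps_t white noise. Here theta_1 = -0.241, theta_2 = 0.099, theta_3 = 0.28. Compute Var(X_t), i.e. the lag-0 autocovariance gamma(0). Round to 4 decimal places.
\gamma(0) = 5.7314

For an MA(q) process X_t = eps_t + sum_i theta_i eps_{t-i} with
Var(eps_t) = sigma^2, the variance is
  gamma(0) = sigma^2 * (1 + sum_i theta_i^2).
  sum_i theta_i^2 = (-0.241)^2 + (0.099)^2 + (0.28)^2 = 0.058081 + 0.009801 + 0.0784 = 0.146282.
  gamma(0) = 5 * (1 + 0.146282) = 5 * 1.146282 = 5.73141, which rounds to 5.7314.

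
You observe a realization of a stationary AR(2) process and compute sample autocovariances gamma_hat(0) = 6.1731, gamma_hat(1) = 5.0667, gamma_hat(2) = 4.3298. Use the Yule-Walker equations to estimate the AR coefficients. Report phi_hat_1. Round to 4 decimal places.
\hat\phi_{1} = 0.7510

The Yule-Walker equations for an AR(p) process read, in matrix form,
  Gamma_p phi = r_p,   with   (Gamma_p)_{ij} = gamma(|i - j|),
                       (r_p)_i = gamma(i),   i,j = 1..p.
Substitute the sample gammas (Toeplitz matrix and right-hand side of size 2):
  Gamma_p = [[6.1731, 5.0667], [5.0667, 6.1731]]
  r_p     = [5.0667, 4.3298]
Written out:
  6.1731 phi_1 + 5.0667 phi_2 = 5.0667
  5.0667 phi_1 + 6.1731 phi_2 = 4.3298
Solve by Cramer's rule:
  det = gamma(0)^2 - gamma(1)^2 = (6.1731)^2 - (5.0667)^2 = 38.10716361 - 25.67144889 = 12.43571472
  phi_hat_1 = [gamma(1) gamma(0) - gamma(1) gamma(2)] / det = [(5.0667)(6.1731) - (5.0667)(4.3298)] / 12.43571472 = 9.33944811 / 12.43571472 = 0.751
  phi_hat_2 = [gamma(0) gamma(2) - gamma(1)^2] / det = [(6.1731)(4.3298) - (5.0667)^2] / 12.43571472 = 1.05683949 / 12.43571472 = 0.085
So phi_hat = [0.7510, 0.0850].
Therefore phi_hat_1 = 0.7510.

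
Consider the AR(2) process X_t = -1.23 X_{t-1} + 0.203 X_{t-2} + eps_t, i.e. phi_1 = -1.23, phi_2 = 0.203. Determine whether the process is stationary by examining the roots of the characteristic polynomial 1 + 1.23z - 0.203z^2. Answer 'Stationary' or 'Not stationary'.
\text{Not stationary}

The AR(p) characteristic polynomial is P(z) = 1 + 1.23z - 0.203z^2.
Stationarity requires all roots to lie outside the unit circle, i.e. |z| > 1 for every root.
Set 1 + (1.23) z + (-0.203) z^2 = 0, i.e. a z^2 + b z + c = 0 with a = -0.203, b = 1.23, c = 1.
Discriminant D = b^2 - 4ac = (1.23)^2 - 4*(-0.203)*1 = 1.5129 - (-0.812) = 2.3249.
D >= 0, so the roots are real: z = (-b +/- sqrt(D)) / (2a) = (-1.23 +/- 1.524762) / (-0.406).
  z_1 = (-1.23 + 1.524762) / (-0.406) = -0.726,   |z_1| = 0.726.
  z_2 = (-1.23 - 1.524762) / (-0.406) = 6.7851,   |z_2| = 6.7851.
Moduli of all roots: 0.7260, 6.7851.
All moduli strictly greater than 1? No.
Verdict: Not stationary.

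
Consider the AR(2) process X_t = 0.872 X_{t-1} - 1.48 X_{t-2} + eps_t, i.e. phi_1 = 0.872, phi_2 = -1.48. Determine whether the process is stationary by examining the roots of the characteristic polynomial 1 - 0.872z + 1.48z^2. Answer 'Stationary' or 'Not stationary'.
\text{Not stationary}

The AR(p) characteristic polynomial is P(z) = 1 - 0.872z + 1.48z^2.
Stationarity requires all roots to lie outside the unit circle, i.e. |z| > 1 for every root.
Set 1 + (-0.872) z + (1.48) z^2 = 0, i.e. a z^2 + b z + c = 0 with a = 1.48, b = -0.872, c = 1.
Discriminant D = b^2 - 4ac = (-0.872)^2 - 4*(1.48)*1 = 0.760384 - (5.92) = -5.159616.
D < 0, so the roots are the complex-conjugate pair z = (-b +/- i sqrt(-D)) / (2a) = 0.2946 +/- 0.7674i.
For a conjugate pair |z|^2 = z * conj(z) = (product of roots) = c/a = 1/(1.48) = 0.675676, so |z| = sqrt(0.675676) = 0.822 for both roots.
Moduli of all roots: 0.8220, 0.8220.
All moduli strictly greater than 1? No.
Verdict: Not stationary.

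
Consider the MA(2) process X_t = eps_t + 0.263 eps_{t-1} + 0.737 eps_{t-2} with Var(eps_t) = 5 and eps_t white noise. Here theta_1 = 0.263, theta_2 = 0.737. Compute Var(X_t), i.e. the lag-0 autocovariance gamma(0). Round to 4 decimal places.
\gamma(0) = 8.0617

For an MA(q) process X_t = eps_t + sum_i theta_i eps_{t-i} with
Var(eps_t) = sigma^2, the variance is
  gamma(0) = sigma^2 * (1 + sum_i theta_i^2).
  sum_i theta_i^2 = (0.263)^2 + (0.737)^2 = 0.069169 + 0.543169 = 0.612338.
  gamma(0) = 5 * (1 + 0.612338) = 5 * 1.612338 = 8.06169, which rounds to 8.0617.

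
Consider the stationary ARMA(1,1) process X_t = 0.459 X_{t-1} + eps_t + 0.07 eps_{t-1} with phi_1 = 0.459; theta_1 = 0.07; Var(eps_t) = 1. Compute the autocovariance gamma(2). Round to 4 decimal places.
\gamma(2) = 0.3175

Multiply the model equation by X_{t-k} and take expectations. With theta_0 = psi_0 = 1 and psi_j the MA(infinity) weights, this gives
  gamma(k) - sum_i phi_i gamma(k-i) = c_k,
  c_k = sigma^2 * sum_{j=k..q} theta_j psi_{j-k}   (c_k = 0 for k > q),
using gamma(-m) = gamma(m).
psi-weights needed (psi_j = theta_j + sum_i phi_i psi_{j-i}):
  psi_1 = theta_1 + phi_1 = 0.07 + (0.459) = 0.529
Right-hand sides:
  c_0 = sigma^2 (1 + theta_1 psi_1) = 1 * (1 + (0.07)(0.529)) = 1 * 1.03703 = 1.03703
  c_1 = sigma^2 theta_1 = 1 * (0.07) = 0.07
  c_2 = 0
Equations for k = 0 and k = 1 (AR order 1):
  gamma(0) = phi_1 gamma(1) + c_0
  gamma(1) = phi_1 gamma(0) + c_1
Substituting the second into the first: gamma(0) (1 - phi_1^2) = c_0 + phi_1 c_1, so
  gamma(0) = (c_0 + phi_1 c_1) / (1 - phi_1^2) = (1.03703 + (0.459)(0.07)) / (1 - (0.459)^2) = 1.06916 / 0.789319 = 1.354535.
  gamma(1) = phi_1 gamma(0) + c_1 = (0.459)(1.354535) + (0.07) = 0.691731.
For k = 2 (> q): gamma(2) = phi_1 gamma(1) = (0.459)(0.691731) = 0.317505.
Therefore gamma(2) = 0.3175 (to 4 decimal places).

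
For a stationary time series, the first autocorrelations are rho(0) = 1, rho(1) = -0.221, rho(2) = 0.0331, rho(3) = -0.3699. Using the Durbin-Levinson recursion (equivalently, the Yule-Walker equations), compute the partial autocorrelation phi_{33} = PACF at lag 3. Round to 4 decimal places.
\phi_{33} = -0.3850

The PACF at lag k is phi_{kk}, the last component of the solution
to the Yule-Walker system G_k phi = r_k where
  (G_k)_{ij} = rho(|i - j|), (r_k)_i = rho(i), i,j = 1..k.
Equivalently, Durbin-Levinson gives phi_{kk} iteratively:
  phi_{11} = rho(1)
  phi_{kk} = [rho(k) - sum_{j=1..k-1} phi_{k-1,j} rho(k-j)]
            / [1 - sum_{j=1..k-1} phi_{k-1,j} rho(j)],
  phi_{k,j} = phi_{k-1,j} - phi_{kk} phi_{k-1,k-j},  j = 1..k-1.
Step k = 1:
  phi_11 = rho(1) = -0.221.
Step k = 2:
  phi_22 = [rho(2) - phi_11 rho(1)] / [1 - phi_11 rho(1)] = [0.0331 - (-0.221)(-0.221)] / [1 - (-0.221)(-0.221)]
         = -0.015741 / 0.951159 = -0.016549.
  Update: phi_21 = phi_11 - phi_22 phi_11 = -0.221 - (-0.016549)(-0.221) = -0.224657.
Step k = 3:
  phi_33 = [rho(3) - phi_21 rho(2) - phi_22 rho(1)] / [1 - phi_21 rho(1) - phi_22 rho(2)]
    numerator   = -0.3699 - (-0.224657)(0.0331) - (-0.016549)(-0.221) = -0.36612123
    denominator = 1 - (-0.224657)(-0.221) - (-0.016549)(0.0331) = 0.9508985
  phi_33 = -0.36612123 / 0.9508985 = -0.385.
Therefore phi_{33} = -0.3850.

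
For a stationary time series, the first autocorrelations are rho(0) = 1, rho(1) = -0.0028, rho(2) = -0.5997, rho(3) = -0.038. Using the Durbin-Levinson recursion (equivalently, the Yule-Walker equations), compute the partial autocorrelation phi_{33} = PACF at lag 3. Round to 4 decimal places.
\phi_{33} = -0.0662

The PACF at lag k is phi_{kk}, the last component of the solution
to the Yule-Walker system G_k phi = r_k where
  (G_k)_{ij} = rho(|i - j|), (r_k)_i = rho(i), i,j = 1..k.
Equivalently, Durbin-Levinson gives phi_{kk} iteratively:
  phi_{11} = rho(1)
  phi_{kk} = [rho(k) - sum_{j=1..k-1} phi_{k-1,j} rho(k-j)]
            / [1 - sum_{j=1..k-1} phi_{k-1,j} rho(j)],
  phi_{k,j} = phi_{k-1,j} - phi_{kk} phi_{k-1,k-j},  j = 1..k-1.
Step k = 1:
  phi_11 = rho(1) = -0.0028.
Step k = 2:
  phi_22 = [rho(2) - phi_11 rho(1)] / [1 - phi_11 rho(1)] = [-0.5997 - (-0.0028)(-0.0028)] / [1 - (-0.0028)(-0.0028)]
         = -0.59970784 / 0.99999216 = -0.599713.
  Update: phi_21 = phi_11 - phi_22 phi_11 = -0.0028 - (-0.599713)(-0.0028) = -0.004479.
Step k = 3:
  phi_33 = [rho(3) - phi_21 rho(2) - phi_22 rho(1)] / [1 - phi_21 rho(1) - phi_22 rho(2)]
    numerator   = -0.038 - (-0.004479)(-0.5997) - (-0.599713)(-0.0028) = -0.04236537
    denominator = 1 - (-0.004479)(-0.0028) - (-0.599713)(-0.5997) = 0.64033985
  phi_33 = -0.04236537 / 0.64033985 = -0.0662.
Therefore phi_{33} = -0.0662.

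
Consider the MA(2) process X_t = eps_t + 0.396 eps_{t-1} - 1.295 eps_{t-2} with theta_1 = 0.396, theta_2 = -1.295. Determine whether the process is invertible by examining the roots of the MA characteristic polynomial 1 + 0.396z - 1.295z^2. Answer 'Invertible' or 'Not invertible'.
\text{Not invertible}

The MA(q) characteristic polynomial is P(z) = 1 + 0.396z - 1.295z^2.
Invertibility requires all roots to lie outside the unit circle, i.e. |z| > 1 for every root.
Set 1 + (0.396) z + (-1.295) z^2 = 0, i.e. a z^2 + b z + c = 0 with a = -1.295, b = 0.396, c = 1.
Discriminant D = b^2 - 4ac = (0.396)^2 - 4*(-1.295)*1 = 0.156816 - (-5.18) = 5.336816.
D >= 0, so the roots are real: z = (-b +/- sqrt(D)) / (2a) = (-0.396 +/- 2.310155) / (-2.59).
  z_1 = (-0.396 + 2.310155) / (-2.59) = -0.7391,   |z_1| = 0.7391.
  z_2 = (-0.396 - 2.310155) / (-2.59) = 1.0448,   |z_2| = 1.0448.
Moduli of all roots: 0.7391, 1.0448.
All moduli strictly greater than 1? No.
Verdict: Not invertible.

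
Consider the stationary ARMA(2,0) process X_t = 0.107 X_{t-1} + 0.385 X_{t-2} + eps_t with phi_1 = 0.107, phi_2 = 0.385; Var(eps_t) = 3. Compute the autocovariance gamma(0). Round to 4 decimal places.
\gamma(0) = 3.6320

Multiply the model equation by X_{t-k} and take expectations. With theta_0 = psi_0 = 1 and psi_j the MA(infinity) weights, this gives
  gamma(k) - sum_i phi_i gamma(k-i) = c_k,
  c_k = sigma^2 * sum_{j=k..q} theta_j psi_{j-k}   (c_k = 0 for k > q),
using gamma(-m) = gamma(m).
Pure AR (q = 0): c_0 = sigma^2 = 3, c_k = 0 for k >= 1.
Equations for k = 0, 1, 2 (AR order 2, c_2 = 0):
  (E0) gamma(0) = phi_1 gamma(1) + phi_2 gamma(2) + c_0
  (E1) gamma(1) = phi_1 gamma(0) + phi_2 gamma(1) + c_1
  (E2) gamma(2) = phi_1 gamma(1) + phi_2 gamma(0)
From (E1): gamma(1) = A gamma(0) + B with
  A = phi_1 / (1 - phi_2) = 0.107 / 0.615 = 0.173984,   B = c_1 / (1 - phi_2) = 0 / 0.615 = 0.
Insert (E2) into (E0): gamma(0) (1 - phi_2^2) = phi_1 (1 + phi_2) gamma(1) + c_0.
  phi_1 (1 + phi_2) = (0.107)(1.385) = 0.148195,   1 - phi_2^2 = 0.851775.
Replace gamma(1) by A gamma(0) + B and collect gamma(0):
  gamma(0) [0.851775 - (0.148195)(0.173984)] = c_0 = 3
  gamma(0) * 0.825991 = 3
  gamma(0) = 3 / 0.825991 = 3.631999.
Therefore gamma(0) = 3.6320 (to 4 decimal places).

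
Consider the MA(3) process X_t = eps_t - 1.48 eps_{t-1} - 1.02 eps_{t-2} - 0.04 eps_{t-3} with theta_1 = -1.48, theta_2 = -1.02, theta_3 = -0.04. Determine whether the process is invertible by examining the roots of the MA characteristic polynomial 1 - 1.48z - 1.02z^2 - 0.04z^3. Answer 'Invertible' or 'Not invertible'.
\text{Not invertible}

The MA(q) characteristic polynomial is P(z) = 1 - 1.48z - 1.02z^2 - 0.04z^3.
Invertibility requires all roots to lie outside the unit circle, i.e. |z| > 1 for every root.
Degree 3: look for a simple real root z0 first, then factor out (1 - z/z0) and solve the remaining quadratic.
Testing z0 = 0.5: P(0.5) = 1 + (-1.48)(0.5) + (-1.02)(0.5)^2 + (-0.04)(0.5)^3
  = 1 + (-0.74) + (-0.255) + (-0.005) = 0.  So z_0 = 0.5 is a root, |z_0| = 0.5.
Divide out the factor (1 - 2 z) = (1 - z/z0) (since 1/z0 = 2):
  P(z) = (1 - 2 z)(1 + (0.52) z + (0.02) z^2)
  [check: z-coef 0.52 - (2) = -1.48; z^2-coef 0.02 - (2)(0.52) = -1.02; z^3-coef -(2)(0.02) = -0.04.]
Remaining roots from the quadratic factor 1 + (0.52) z + (0.02) z^2:
  Set 1 + (0.52) z + (0.02) z^2 = 0, i.e. a z^2 + b z + c = 0 with a = 0.02, b = 0.52, c = 1.
  Discriminant D = b^2 - 4ac = (0.52)^2 - 4*(0.02)*1 = 0.2704 - (0.08) = 0.1904.
  D >= 0, so the roots are real: z = (-b +/- sqrt(D)) / (2a) = (-0.52 +/- 0.436348) / (0.04).
    z_1 = (-0.52 + 0.436348) / (0.04) = -2.0913,   |z_1| = 2.0913.
    z_2 = (-0.52 - 0.436348) / (0.04) = -23.9087,   |z_2| = 23.9087.
Moduli of all roots: 0.5000, 2.0913, 23.9087.
All moduli strictly greater than 1? No.
Verdict: Not invertible.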